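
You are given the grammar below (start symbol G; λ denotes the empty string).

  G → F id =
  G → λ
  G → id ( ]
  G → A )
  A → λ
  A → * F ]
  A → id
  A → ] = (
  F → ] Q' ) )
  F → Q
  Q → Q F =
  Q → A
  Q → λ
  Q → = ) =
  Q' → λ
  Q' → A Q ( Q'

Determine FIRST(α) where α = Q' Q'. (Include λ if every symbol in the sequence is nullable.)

{ (, *, =, ], id, λ }

Add FIRST(Q')\{λ} = { (, *, =, ], id }; Q' is nullable, continue.
Add FIRST(Q')\{λ} = { (, *, =, ], id }; Q' is nullable, continue.
Every symbol is nullable, so include λ.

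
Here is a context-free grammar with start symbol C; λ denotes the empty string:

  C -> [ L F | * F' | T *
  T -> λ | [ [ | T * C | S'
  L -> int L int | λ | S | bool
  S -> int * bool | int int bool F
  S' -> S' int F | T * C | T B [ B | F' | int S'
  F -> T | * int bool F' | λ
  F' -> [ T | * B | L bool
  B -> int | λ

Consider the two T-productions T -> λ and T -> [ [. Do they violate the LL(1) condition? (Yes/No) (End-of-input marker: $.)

FIRST(λ) = { λ } and FIRST([ [) = { [ }.
The first alternative is nullable and FOLLOW(T) = { $, *, [, bool, int } shares [ with FIRST of the second — conflict.

Yes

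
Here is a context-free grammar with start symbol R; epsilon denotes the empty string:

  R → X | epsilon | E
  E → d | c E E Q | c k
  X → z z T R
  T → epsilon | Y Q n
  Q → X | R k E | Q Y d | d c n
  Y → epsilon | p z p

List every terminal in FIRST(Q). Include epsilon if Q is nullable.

From Q → X: add FIRST(X) = { z }.
From Q → R k E: R nullable, take FIRST(R) ∪ {k} = { c, d, k, z }.
From Q → Q Y d: add FIRST(Q) = { c, d, k, z }.
Q → d c n contributes {d}.
Union: FIRST(Q) = { c, d, k, z }.

{ c, d, k, z }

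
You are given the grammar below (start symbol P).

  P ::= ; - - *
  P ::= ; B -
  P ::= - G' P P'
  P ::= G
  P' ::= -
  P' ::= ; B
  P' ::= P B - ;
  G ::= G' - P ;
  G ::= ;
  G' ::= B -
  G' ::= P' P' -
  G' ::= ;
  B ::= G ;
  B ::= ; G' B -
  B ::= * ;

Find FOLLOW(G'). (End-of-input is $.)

{ *, -, ; }

In P ::= - G' P P': add FIRST(P P') = { *, -, ; }.
In G ::= G' - P ;: add FIRST(- P ;) = { - }.
In B ::= ; G' B -: add FIRST(B -) = { *, -, ; }.
Union: FOLLOW(G') = { *, -, ; }.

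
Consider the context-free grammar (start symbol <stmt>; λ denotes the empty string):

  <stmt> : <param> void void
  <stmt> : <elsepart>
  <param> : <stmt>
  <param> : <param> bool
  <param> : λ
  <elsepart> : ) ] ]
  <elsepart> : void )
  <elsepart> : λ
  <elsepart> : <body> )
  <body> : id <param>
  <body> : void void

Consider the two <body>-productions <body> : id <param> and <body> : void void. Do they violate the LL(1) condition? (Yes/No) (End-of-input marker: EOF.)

FIRST(id <param>) = { id } and FIRST(void void) = { void }.
The FIRST sets are disjoint and neither alternative is nullable — no conflict.

No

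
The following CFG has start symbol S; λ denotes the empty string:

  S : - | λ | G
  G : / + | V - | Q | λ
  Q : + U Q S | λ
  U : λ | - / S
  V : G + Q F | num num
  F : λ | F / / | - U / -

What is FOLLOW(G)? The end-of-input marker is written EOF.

{ EOF, +, -, /, num }

In S : G: G is at the end, add FOLLOW(S) = { EOF, +, -, /, num }.
In V : G + Q F: add FIRST(+ Q F) = { + }.
Union: FOLLOW(G) = { EOF, +, -, /, num }.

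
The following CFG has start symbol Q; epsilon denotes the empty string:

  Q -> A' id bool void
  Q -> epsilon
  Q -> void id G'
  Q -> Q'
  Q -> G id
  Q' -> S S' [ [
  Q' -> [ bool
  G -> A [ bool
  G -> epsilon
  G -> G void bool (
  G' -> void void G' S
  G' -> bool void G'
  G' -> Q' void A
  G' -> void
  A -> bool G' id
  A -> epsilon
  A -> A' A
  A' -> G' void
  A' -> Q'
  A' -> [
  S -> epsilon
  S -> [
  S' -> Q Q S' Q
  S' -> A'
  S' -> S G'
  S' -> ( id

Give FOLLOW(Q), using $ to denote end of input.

Q is the start symbol, so $ ∈ FOLLOW(Q).
In S' -> Q Q S' Q: add FIRST(Q S' Q) = { (, [, bool, id, void }.
In S' -> Q Q S' Q: add FIRST(S' Q) = { (, [, bool, id, void }.
In S' -> Q Q S' Q: Q is at the end, add FOLLOW(S') = { (, [, bool, id, void }.
Union: FOLLOW(Q) = { $, (, [, bool, id, void }.

{ $, (, [, bool, id, void }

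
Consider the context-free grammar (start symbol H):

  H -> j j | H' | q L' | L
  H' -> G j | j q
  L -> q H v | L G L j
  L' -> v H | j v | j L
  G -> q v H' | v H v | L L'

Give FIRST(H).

H -> j j contributes {j}.
From H -> H': add FIRST(H') = { j, q, v }.
H -> q L' contributes {q}.
From H -> L: add FIRST(L) = { q }.
Union: FIRST(H) = { j, q, v }.

{ j, q, v }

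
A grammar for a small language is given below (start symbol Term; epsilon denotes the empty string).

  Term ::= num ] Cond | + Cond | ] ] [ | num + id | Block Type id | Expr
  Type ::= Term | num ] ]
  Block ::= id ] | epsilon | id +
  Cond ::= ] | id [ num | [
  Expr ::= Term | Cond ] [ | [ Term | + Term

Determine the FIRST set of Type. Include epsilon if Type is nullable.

From Type ::= Term: add FIRST(Term) = { +, [, ], id, num }.
Type ::= num ] ] contributes {num}.
Union: FIRST(Type) = { +, [, ], id, num }.

{ +, [, ], id, num }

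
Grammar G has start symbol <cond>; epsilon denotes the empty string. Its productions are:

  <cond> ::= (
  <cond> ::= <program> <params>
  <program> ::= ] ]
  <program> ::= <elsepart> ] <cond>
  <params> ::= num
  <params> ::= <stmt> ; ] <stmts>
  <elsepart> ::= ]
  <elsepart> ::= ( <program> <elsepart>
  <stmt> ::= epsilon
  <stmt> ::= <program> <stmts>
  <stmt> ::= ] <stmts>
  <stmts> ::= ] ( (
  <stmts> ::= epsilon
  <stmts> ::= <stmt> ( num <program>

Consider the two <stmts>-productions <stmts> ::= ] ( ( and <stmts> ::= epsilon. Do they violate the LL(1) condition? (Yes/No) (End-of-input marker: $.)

Yes

FIRST(] ( () = { ] } and FIRST(epsilon) = { epsilon }.
The second alternative is nullable and FOLLOW(<stmts>) = { $, (, ;, ], num } shares ] with FIRST of the first — conflict.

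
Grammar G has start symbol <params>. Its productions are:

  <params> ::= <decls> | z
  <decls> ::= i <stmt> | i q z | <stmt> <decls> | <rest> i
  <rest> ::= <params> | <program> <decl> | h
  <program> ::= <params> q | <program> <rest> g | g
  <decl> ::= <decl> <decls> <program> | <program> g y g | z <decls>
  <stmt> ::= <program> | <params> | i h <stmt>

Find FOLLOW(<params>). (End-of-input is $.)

{ $, g, h, i, q, z }

<params> is the start symbol, so $ ∈ FOLLOW(<params>).
In <rest> ::= <params>: <params> is at the end, add FOLLOW(<rest>) = { g, i }.
In <program> ::= <params> q: add FIRST(q) = { q }.
In <stmt> ::= <params>: <params> is at the end, add FOLLOW(<stmt>) = { $, g, h, i, q, z }.
Union: FOLLOW(<params>) = { $, g, h, i, q, z }.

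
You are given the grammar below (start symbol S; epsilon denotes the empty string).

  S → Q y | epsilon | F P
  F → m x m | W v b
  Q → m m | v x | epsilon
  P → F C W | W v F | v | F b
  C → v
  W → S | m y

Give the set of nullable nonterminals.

{ Q, S, W }

Directly nullable (have an epsilon-production): S, Q.
W → S with every symbol nullable, so W is nullable.
No other nonterminal has a production whose RHS symbols are all nullable.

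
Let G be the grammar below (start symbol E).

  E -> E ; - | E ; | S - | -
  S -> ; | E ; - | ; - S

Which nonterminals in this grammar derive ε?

No nonterminal has an empty production or an RHS whose symbols are all nullable.

{ } (none)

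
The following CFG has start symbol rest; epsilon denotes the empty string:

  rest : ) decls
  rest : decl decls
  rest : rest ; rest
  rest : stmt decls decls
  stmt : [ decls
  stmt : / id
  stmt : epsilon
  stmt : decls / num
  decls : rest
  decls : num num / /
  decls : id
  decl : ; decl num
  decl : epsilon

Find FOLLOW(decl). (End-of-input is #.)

In rest : decl decls: add FIRST(decls) = { ), /, ;, [, id, num }.
In decl : ; decl num: add FIRST(num) = { num }.
Union: FOLLOW(decl) = { ), /, ;, [, id, num }.

{ ), /, ;, [, id, num }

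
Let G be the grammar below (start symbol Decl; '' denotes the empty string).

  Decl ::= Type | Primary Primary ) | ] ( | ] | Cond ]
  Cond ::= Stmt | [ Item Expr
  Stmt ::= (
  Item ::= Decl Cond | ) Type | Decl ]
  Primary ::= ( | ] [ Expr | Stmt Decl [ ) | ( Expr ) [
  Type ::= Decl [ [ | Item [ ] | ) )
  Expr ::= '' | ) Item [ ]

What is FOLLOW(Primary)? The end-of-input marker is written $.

{ (, ), ] }

In Decl ::= Primary Primary ): add FIRST(Primary )) = { (, ] }.
In Decl ::= Primary Primary ): add FIRST()) = { ) }.
Union: FOLLOW(Primary) = { (, ), ] }.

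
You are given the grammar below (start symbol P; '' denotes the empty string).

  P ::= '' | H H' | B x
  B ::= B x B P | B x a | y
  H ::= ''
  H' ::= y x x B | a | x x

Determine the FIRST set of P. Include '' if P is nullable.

P ::= '' contributes ''.
From P ::= H H': H nullable, take FIRST(H) ∪ FIRST(H') = { a, x, y }.
From P ::= B x: add FIRST(B) = { y }.
Union: FIRST(P) = { a, x, y, '' }.

{ a, x, y, '' }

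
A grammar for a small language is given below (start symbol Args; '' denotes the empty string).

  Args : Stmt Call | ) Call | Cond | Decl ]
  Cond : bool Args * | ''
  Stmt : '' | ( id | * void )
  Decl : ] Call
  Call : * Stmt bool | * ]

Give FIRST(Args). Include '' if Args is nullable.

{ (, ), *, ], bool, '' }

From Args : Stmt Call: Stmt nullable, take FIRST(Stmt) ∪ FIRST(Call) = { (, * }.
Args : ) Call contributes {)}.
From Args : Cond: add FIRST(Cond) = { bool, '' } (including '' since Cond is nullable).
From Args : Decl ]: add FIRST(Decl) = { ] }.
Union: FIRST(Args) = { (, ), *, ], bool, '' }.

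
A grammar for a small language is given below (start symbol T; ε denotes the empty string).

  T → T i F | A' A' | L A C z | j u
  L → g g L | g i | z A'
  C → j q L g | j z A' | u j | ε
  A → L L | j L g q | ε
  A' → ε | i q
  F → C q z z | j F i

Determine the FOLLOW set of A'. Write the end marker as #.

In T → A' A': add FIRST(A')\{ε} = { i }.
  Since A' is nullable, also add FOLLOW(T) = { #, i }.
In T → A' A': A' is at the end, add FOLLOW(T) = { #, i }.
In L → z A': A' is at the end, add FOLLOW(L) = { g, j, u, z }.
In C → j z A': A' is at the end, add FOLLOW(C) = { q, z }.
Union: FOLLOW(A') = { #, g, i, j, q, u, z }.

{ #, g, i, j, q, u, z }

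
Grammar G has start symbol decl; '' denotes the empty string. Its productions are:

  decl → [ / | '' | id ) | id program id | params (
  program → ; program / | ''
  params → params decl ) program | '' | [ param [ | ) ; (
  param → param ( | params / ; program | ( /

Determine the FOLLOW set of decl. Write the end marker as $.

{ $, ) }

decl is the start symbol, so $ ∈ FOLLOW(decl).
In params → params decl ) program: add FIRST() program) = { ) }.
Union: FOLLOW(decl) = { $, ) }.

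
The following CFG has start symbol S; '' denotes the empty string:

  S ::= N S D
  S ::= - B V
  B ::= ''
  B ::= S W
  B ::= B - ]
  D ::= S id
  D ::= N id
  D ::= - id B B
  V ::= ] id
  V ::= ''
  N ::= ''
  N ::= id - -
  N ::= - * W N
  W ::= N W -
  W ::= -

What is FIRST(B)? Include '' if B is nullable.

{ -, id, '' }

B ::= '' contributes ''.
From B ::= S W: add FIRST(S) = { -, id }.
From B ::= B - ]: B nullable, take FIRST(B) ∪ {-} = { -, id }.
Union: FIRST(B) = { -, id, '' }.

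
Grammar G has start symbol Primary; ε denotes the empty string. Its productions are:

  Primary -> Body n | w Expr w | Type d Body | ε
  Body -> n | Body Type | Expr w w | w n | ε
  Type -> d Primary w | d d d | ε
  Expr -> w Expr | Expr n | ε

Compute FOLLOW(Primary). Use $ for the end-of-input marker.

{ $, w }

Primary is the start symbol, so $ ∈ FOLLOW(Primary).
In Type -> d Primary w: add FIRST(w) = { w }.
Union: FOLLOW(Primary) = { $, w }.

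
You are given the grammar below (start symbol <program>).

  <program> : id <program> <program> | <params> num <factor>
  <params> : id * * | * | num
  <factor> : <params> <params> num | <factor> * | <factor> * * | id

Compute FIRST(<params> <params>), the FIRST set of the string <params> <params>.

{ *, id, num }

Add FIRST(<params>) = { *, id, num }; <params> is not nullable, stop.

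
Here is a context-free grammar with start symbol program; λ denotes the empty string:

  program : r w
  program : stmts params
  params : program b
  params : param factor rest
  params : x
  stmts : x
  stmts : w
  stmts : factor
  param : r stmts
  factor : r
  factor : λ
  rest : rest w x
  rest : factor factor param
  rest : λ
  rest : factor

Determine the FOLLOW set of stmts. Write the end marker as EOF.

In program : stmts params: add FIRST(params) = { r, w, x }.
In param : r stmts: stmts is at the end, add FOLLOW(param) = { EOF, b, r, w }.
Union: FOLLOW(stmts) = { EOF, b, r, w, x }.

{ EOF, b, r, w, x }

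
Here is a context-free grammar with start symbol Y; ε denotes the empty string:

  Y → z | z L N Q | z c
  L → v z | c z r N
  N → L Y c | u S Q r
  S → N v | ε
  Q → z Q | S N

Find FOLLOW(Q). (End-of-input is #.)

In Y → z L N Q: Q is at the end, add FOLLOW(Y) = { #, c }.
In N → u S Q r: add FIRST(r) = { r }.
In Q → z Q: Q is at the end, add FOLLOW(Q) = { #, c, r }.
Union: FOLLOW(Q) = { #, c, r }.

{ #, c, r }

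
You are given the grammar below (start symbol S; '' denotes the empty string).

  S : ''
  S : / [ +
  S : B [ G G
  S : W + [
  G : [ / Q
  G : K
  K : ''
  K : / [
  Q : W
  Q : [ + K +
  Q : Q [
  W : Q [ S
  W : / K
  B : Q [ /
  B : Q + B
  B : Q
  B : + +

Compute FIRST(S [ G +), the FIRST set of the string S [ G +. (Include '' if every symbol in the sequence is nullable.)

Add FIRST(S)\{''} = { +, /, [ }; S is nullable, continue.
[ is a terminal; add {[} and stop.

{ +, /, [ }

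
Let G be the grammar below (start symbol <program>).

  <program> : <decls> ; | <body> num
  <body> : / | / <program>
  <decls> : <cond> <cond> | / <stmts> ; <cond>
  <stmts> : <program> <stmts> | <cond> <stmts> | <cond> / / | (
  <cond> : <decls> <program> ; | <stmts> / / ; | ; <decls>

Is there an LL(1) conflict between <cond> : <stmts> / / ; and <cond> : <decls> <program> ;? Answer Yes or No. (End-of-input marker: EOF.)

Yes

FIRST(<stmts> / / ;) = { (, /, ; } and FIRST(<decls> <program> ;) = { (, /, ; }.
Both contain (, so the two alternatives are not disjoint — LL(1) conflict.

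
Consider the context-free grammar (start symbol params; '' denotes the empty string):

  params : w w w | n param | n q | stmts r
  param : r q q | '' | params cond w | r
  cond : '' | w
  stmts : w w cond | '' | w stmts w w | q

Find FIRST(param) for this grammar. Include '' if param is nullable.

param : r q q contributes {r}.
param : '' contributes ''.
From param : params cond w: add FIRST(params) = { n, q, r, w }.
param : r contributes {r}.
Union: FIRST(param) = { n, q, r, w, '' }.

{ n, q, r, w, '' }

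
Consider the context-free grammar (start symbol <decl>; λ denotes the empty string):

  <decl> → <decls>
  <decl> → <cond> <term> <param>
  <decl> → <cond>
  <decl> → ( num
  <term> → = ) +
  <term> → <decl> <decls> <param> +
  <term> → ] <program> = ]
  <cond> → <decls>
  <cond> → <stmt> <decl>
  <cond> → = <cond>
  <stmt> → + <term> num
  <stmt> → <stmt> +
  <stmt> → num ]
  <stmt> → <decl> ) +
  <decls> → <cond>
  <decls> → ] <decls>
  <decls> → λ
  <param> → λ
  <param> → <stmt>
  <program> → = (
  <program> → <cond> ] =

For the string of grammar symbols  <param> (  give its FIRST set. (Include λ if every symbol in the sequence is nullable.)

{ (, ), +, =, ], num }

Add FIRST(<param>)\{λ} = { (, ), +, =, ], num }; <param> is nullable, continue.
( is a terminal; add {(} and stop.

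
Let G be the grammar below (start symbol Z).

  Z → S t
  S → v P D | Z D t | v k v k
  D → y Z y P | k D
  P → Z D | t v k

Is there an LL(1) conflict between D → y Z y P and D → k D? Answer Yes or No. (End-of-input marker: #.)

No

FIRST(y Z y P) = { y } and FIRST(k D) = { k }.
The FIRST sets are disjoint and neither alternative is nullable — no conflict.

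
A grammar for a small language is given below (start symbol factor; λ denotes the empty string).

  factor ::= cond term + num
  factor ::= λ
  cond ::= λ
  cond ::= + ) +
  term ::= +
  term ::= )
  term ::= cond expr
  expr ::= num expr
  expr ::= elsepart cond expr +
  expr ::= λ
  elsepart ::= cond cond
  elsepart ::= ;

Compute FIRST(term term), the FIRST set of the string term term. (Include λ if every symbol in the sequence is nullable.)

{ ), +, ;, num, λ }

Add FIRST(term)\{λ} = { ), +, ;, num }; term is nullable, continue.
Add FIRST(term)\{λ} = { ), +, ;, num }; term is nullable, continue.
Every symbol is nullable, so include λ.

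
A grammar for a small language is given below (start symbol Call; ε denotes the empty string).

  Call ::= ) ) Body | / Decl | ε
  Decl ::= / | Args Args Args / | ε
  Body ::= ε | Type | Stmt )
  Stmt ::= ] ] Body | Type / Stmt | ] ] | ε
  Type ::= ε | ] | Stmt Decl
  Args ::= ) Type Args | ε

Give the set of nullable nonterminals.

Directly nullable (have an ε-production): Call, Decl, Body, Stmt, Type, Args.

{ Args, Body, Call, Decl, Stmt, Type }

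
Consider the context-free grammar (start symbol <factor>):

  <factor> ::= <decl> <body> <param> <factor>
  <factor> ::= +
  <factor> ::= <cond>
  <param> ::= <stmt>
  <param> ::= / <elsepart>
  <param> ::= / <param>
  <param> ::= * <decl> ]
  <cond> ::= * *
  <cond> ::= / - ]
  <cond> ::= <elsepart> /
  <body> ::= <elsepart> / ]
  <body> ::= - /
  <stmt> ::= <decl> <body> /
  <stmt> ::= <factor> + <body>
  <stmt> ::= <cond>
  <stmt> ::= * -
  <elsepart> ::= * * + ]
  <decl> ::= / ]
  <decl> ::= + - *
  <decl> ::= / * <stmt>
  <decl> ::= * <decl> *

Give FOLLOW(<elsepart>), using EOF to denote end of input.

In <param> ::= / <elsepart>: <elsepart> is at the end, add FOLLOW(<param>) = { *, +, / }.
In <cond> ::= <elsepart> /: add FIRST(/) = { / }.
In <body> ::= <elsepart> / ]: add FIRST(/ ]) = { / }.
Union: FOLLOW(<elsepart>) = { *, +, / }.

{ *, +, / }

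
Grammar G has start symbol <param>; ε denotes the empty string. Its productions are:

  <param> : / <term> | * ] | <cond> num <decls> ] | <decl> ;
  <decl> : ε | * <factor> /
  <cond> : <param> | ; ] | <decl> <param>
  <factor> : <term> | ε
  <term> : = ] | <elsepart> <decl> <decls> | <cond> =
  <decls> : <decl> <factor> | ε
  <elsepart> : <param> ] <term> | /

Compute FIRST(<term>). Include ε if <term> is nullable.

{ *, /, ;, = }

<term> : = ] contributes {=}.
From <term> : <elsepart> <decl> <decls>: add FIRST(<elsepart>) = { *, /, ; }.
From <term> : <cond> =: add FIRST(<cond>) = { *, /, ; }.
Union: FIRST(<term>) = { *, /, ;, = }.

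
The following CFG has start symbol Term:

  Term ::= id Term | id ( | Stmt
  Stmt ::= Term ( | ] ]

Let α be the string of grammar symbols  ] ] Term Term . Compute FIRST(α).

{ ] }

] is a terminal; add {]} and stop.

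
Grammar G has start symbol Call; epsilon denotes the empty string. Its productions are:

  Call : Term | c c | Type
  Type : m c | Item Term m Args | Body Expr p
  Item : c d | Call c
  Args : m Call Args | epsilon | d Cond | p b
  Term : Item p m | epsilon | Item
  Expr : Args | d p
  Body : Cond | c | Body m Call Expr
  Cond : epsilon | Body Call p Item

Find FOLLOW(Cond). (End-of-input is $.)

In Args : d Cond: Cond is at the end, add FOLLOW(Args) = { $, c, d, m, p }.
In Body : Cond: Cond is at the end, add FOLLOW(Body) = { c, d, m, p }.
Union: FOLLOW(Cond) = { $, c, d, m, p }.

{ $, c, d, m, p }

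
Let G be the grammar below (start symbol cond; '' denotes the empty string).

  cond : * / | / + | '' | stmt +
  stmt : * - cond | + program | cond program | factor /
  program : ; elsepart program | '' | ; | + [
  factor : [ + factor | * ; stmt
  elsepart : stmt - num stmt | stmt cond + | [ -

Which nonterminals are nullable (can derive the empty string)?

Directly nullable (have an ''-production): cond, program.
stmt : cond program with every symbol nullable, so stmt is nullable.
No other nonterminal has a production whose RHS symbols are all nullable.

{ cond, program, stmt }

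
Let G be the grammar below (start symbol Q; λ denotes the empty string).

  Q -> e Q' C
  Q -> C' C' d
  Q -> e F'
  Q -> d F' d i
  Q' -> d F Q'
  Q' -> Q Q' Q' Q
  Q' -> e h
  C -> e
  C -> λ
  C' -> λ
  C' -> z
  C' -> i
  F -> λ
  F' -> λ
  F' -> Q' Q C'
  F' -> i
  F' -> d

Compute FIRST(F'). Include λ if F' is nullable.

F' -> λ contributes λ.
From F' -> Q' Q C': add FIRST(Q') = { d, e, i, z }.
F' -> i contributes {i}.
F' -> d contributes {d}.
Union: FIRST(F') = { d, e, i, z, λ }.

{ d, e, i, z, λ }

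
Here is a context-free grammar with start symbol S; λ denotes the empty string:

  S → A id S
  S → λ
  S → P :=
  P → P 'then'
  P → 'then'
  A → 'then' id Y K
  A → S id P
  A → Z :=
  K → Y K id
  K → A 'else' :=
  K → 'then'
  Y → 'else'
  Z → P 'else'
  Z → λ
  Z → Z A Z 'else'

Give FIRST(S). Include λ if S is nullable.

From S → A id S: add FIRST(A) = { 'then', :=, id }.
S → λ contributes λ.
From S → P :=: add FIRST(P) = { 'then' }.
Union: FIRST(S) = { 'then', :=, id, λ }.

{ 'then', :=, id, λ }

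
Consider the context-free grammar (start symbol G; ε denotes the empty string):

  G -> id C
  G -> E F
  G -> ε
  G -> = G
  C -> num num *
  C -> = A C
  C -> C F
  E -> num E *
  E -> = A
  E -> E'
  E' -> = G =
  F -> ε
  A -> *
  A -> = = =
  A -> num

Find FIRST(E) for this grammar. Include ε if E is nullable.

E -> num E * contributes {num}.
E -> = A contributes {=}.
From E -> E': add FIRST(E') = { = }.
Union: FIRST(E) = { =, num }.

{ =, num }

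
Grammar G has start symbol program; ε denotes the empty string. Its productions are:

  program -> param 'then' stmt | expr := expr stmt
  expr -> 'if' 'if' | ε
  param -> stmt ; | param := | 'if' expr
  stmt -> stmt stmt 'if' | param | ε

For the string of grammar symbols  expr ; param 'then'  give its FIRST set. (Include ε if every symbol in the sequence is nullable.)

Add FIRST(expr)\{ε} = { 'if' }; expr is nullable, continue.
; is a terminal; add {;} and stop.

{ 'if', ; }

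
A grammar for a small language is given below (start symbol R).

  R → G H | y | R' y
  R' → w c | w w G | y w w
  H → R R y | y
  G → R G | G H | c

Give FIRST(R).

From R → G H: add FIRST(G) = { c, w, y }.
R → y contributes {y}.
From R → R' y: add FIRST(R') = { w, y }.
Union: FIRST(R) = { c, w, y }.

{ c, w, y }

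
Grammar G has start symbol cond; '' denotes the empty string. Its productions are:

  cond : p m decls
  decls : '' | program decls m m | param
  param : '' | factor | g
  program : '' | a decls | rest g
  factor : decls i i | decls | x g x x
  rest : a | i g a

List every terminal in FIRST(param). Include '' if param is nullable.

{ a, g, i, m, x, '' }

param : '' contributes ''.
From param : factor: add FIRST(factor) = { a, g, i, m, x, '' } (including '' since factor is nullable).
param : g contributes {g}.
Union: FIRST(param) = { a, g, i, m, x, '' }.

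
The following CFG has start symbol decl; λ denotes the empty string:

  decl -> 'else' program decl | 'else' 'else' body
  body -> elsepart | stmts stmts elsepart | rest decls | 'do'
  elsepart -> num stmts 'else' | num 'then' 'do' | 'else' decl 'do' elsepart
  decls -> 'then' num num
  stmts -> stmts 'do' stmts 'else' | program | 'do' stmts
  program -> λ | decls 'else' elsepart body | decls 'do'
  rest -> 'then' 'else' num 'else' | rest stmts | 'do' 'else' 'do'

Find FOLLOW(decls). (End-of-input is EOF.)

{ EOF, 'do', 'else', 'then', num }

In body -> rest decls: decls is at the end, add FOLLOW(body) = { EOF, 'do', 'else', 'then', num }.
In program -> decls 'else' elsepart body: add FIRST('else' elsepart body) = { 'else' }.
In program -> decls 'do': add FIRST('do') = { 'do' }.
Union: FOLLOW(decls) = { EOF, 'do', 'else', 'then', num }.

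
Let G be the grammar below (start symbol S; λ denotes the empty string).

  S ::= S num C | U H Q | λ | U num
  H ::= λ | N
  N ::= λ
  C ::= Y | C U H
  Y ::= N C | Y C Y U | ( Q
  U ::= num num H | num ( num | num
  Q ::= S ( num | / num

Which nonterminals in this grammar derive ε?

{ H, N, S }

Directly nullable (have an λ-production): S, H, N.
No other nonterminal has a production whose RHS symbols are all nullable.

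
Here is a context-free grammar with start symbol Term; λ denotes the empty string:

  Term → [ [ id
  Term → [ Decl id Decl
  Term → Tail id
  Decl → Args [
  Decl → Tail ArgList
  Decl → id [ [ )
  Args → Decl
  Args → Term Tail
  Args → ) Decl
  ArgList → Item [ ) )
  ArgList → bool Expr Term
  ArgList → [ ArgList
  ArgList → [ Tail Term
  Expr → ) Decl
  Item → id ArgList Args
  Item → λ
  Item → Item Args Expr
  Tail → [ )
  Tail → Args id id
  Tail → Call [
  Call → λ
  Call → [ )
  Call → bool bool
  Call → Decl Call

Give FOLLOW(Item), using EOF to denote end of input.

{ ), [, bool, id }

In ArgList → Item [ ) ): add FIRST([ ) )) = { [ }.
In Item → Item Args Expr: add FIRST(Args Expr) = { ), [, bool, id }.
Union: FOLLOW(Item) = { ), [, bool, id }.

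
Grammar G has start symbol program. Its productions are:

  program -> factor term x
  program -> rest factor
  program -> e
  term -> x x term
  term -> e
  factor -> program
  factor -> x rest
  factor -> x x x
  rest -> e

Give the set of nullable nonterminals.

No nonterminal has an empty production or an RHS whose symbols are all nullable.

{ } (none)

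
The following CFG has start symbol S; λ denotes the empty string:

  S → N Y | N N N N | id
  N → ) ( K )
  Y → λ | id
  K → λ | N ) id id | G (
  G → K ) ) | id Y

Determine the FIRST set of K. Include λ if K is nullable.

{ ), id, λ }

K → λ contributes λ.
From K → N ) id id: add FIRST(N) = { ) }.
From K → G (: add FIRST(G) = { ), id }.
Union: FIRST(K) = { ), id, λ }.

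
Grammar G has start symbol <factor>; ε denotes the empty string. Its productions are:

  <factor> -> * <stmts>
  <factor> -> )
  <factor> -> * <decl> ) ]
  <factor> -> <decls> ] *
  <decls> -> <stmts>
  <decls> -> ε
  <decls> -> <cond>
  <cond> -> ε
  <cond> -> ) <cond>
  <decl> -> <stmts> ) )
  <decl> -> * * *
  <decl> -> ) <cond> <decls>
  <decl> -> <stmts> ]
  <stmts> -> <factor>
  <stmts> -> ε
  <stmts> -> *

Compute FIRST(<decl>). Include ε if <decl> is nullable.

From <decl> -> <stmts> ) ): <stmts> nullable, take FIRST(<stmts>) ∪ {)} = { ), *, ] }.
<decl> -> * * * contributes {*}.
<decl> -> ) <cond> <decls> contributes {)}.
From <decl> -> <stmts> ]: <stmts> nullable, take FIRST(<stmts>) ∪ {]} = { ), *, ] }.
Union: FIRST(<decl>) = { ), *, ] }.

{ ), *, ] }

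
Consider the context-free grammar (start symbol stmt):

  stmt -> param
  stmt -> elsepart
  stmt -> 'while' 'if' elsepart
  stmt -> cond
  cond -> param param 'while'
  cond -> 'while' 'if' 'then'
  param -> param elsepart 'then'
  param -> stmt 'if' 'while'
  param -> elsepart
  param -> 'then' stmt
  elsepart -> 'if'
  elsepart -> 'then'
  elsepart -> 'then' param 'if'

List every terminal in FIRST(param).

{ 'if', 'then', 'while' }

From param -> param elsepart 'then': add FIRST(param) = { 'if', 'then', 'while' }.
From param -> stmt 'if' 'while': add FIRST(stmt) = { 'if', 'then', 'while' }.
From param -> elsepart: add FIRST(elsepart) = { 'if', 'then' }.
param -> 'then' stmt contributes {'then'}.
Union: FIRST(param) = { 'if', 'then', 'while' }.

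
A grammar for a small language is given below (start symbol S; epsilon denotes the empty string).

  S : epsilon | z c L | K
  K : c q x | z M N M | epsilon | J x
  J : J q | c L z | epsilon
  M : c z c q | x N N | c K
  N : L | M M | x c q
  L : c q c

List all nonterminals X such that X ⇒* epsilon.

Directly nullable (have an epsilon-production): S, K, J.
No other nonterminal has a production whose RHS symbols are all nullable.

{ J, K, S }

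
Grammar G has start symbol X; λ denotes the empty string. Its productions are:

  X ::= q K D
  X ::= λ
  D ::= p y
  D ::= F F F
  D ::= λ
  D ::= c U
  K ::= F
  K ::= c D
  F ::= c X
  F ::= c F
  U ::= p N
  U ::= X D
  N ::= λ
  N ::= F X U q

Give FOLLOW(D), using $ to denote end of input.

{ $, c, p, q }

In X ::= q K D: D is at the end, add FOLLOW(X) = { $, c, p, q }.
In K ::= c D: D is at the end, add FOLLOW(K) = { $, c, p, q }.
In U ::= X D: D is at the end, add FOLLOW(U) = { $, c, p, q }.
Union: FOLLOW(D) = { $, c, p, q }.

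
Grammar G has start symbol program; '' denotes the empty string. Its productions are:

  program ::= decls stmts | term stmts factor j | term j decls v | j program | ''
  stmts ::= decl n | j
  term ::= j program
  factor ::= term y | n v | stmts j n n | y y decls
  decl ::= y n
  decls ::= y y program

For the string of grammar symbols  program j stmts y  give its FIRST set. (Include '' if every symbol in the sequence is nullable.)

{ j, y }

Add FIRST(program)\{''} = { j, y }; program is nullable, continue.
j is a terminal; add {j} and stop.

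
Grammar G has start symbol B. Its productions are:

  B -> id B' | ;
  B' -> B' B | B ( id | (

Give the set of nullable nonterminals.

{ } (none)

No nonterminal has an empty production or an RHS whose symbols are all nullable.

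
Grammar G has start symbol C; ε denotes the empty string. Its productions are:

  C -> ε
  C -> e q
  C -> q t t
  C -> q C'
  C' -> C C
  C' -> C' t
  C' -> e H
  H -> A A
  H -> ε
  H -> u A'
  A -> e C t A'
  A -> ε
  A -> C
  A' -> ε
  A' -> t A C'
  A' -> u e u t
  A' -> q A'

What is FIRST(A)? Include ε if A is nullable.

A -> e C t A' contributes {e}.
A -> ε contributes ε.
From A -> C: add FIRST(C) = { e, q, ε } (including ε since C is nullable).
Union: FIRST(A) = { e, q, ε }.

{ e, q, ε }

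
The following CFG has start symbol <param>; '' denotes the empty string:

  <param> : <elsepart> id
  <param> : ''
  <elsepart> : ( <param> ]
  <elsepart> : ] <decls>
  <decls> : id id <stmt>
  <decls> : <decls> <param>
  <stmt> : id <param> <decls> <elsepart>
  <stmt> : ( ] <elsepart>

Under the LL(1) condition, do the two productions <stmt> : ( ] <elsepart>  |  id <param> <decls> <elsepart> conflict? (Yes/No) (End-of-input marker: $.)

No

FIRST(( ] <elsepart>) = { ( } and FIRST(id <param> <decls> <elsepart>) = { id }.
The FIRST sets are disjoint and neither alternative is nullable — no conflict.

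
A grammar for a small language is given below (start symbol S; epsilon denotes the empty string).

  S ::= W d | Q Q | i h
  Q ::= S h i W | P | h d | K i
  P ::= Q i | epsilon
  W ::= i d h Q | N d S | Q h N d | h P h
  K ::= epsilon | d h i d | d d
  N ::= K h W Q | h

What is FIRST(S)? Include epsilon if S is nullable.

{ d, h, i, epsilon }

From S ::= W d: add FIRST(W) = { d, h, i }.
From S ::= Q Q: Q, Q nullable, take FIRST(Q) ∪ FIRST(Q) = { d, h, i }; also epsilon since the whole RHS is nullable.
S ::= i h contributes {i}.
Union: FIRST(S) = { d, h, i, epsilon }.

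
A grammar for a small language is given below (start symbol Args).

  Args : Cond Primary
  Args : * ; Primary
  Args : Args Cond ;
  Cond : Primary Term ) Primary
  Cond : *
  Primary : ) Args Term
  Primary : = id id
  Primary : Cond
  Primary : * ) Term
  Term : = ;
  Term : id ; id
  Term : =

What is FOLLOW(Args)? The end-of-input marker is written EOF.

{ EOF, ), *, =, id }

Args is the start symbol, so EOF ∈ FOLLOW(Args).
In Args : Args Cond ;: add FIRST(Cond ;) = { ), *, = }.
In Primary : ) Args Term: add FIRST(Term) = { =, id }.
Union: FOLLOW(Args) = { EOF, ), *, =, id }.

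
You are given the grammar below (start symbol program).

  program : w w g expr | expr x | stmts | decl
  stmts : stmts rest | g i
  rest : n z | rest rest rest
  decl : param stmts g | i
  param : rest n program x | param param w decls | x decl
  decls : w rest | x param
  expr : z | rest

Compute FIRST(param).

{ n, x }

From param : rest n program x: add FIRST(rest) = { n }.
From param : param param w decls: add FIRST(param) = { n, x }.
param : x decl contributes {x}.
Union: FIRST(param) = { n, x }.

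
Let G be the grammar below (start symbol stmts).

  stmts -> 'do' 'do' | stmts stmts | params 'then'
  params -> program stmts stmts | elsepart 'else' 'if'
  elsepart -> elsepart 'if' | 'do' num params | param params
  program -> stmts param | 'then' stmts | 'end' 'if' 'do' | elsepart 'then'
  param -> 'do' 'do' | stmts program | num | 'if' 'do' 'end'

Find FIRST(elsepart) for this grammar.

From elsepart -> elsepart 'if': add FIRST(elsepart) = { 'do', 'end', 'if', 'then', num }.
elsepart -> 'do' num params contributes {'do'}.
From elsepart -> param params: add FIRST(param) = { 'do', 'end', 'if', 'then', num }.
Union: FIRST(elsepart) = { 'do', 'end', 'if', 'then', num }.

{ 'do', 'end', 'if', 'then', num }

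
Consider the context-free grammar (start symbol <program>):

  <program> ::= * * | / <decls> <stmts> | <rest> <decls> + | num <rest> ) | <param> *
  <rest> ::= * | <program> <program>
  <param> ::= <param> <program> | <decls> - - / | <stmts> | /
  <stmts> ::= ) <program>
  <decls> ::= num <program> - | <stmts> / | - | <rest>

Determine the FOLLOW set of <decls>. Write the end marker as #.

In <program> ::= / <decls> <stmts>: add FIRST(<stmts>) = { ) }.
In <program> ::= <rest> <decls> +: add FIRST(+) = { + }.
In <param> ::= <decls> - - /: add FIRST(- - /) = { - }.
Union: FOLLOW(<decls>) = { ), +, - }.

{ ), +, - }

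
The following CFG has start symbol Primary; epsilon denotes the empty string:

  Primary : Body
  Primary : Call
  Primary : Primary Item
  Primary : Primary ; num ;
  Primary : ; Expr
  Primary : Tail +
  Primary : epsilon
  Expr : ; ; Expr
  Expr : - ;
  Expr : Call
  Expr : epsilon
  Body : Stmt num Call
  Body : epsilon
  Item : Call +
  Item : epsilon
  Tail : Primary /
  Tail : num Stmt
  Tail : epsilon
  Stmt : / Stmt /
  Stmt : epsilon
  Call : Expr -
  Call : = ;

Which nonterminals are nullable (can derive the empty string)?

Directly nullable (have an epsilon-production): Primary, Expr, Body, Item, Tail, Stmt.
No other nonterminal has a production whose RHS symbols are all nullable.

{ Body, Expr, Item, Primary, Stmt, Tail }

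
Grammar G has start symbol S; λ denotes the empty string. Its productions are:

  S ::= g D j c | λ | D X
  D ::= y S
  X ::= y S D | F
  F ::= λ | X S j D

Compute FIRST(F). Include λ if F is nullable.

{ g, j, y, λ }

F ::= λ contributes λ.
From F ::= X S j D: X, S nullable, take FIRST(X) ∪ FIRST(S) ∪ {j} = { g, j, y }.
Union: FIRST(F) = { g, j, y, λ }.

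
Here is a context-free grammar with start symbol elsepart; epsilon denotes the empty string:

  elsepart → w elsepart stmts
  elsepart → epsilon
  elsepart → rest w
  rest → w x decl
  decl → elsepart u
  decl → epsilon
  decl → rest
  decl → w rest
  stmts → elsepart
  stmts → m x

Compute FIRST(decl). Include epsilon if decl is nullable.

{ u, w, epsilon }

From decl → elsepart u: elsepart nullable, take FIRST(elsepart) ∪ {u} = { u, w }.
decl → epsilon contributes epsilon.
From decl → rest: add FIRST(rest) = { w }.
decl → w rest contributes {w}.
Union: FIRST(decl) = { u, w, epsilon }.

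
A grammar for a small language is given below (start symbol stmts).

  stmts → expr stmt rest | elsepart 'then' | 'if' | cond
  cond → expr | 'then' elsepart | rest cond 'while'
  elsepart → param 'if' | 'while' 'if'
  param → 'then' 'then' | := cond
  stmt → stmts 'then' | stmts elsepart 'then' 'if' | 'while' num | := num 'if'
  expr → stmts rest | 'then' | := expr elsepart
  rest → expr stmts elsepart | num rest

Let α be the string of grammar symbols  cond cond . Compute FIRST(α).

Add FIRST(cond) = { 'if', 'then', 'while', :=, num }; cond is not nullable, stop.

{ 'if', 'then', 'while', :=, num }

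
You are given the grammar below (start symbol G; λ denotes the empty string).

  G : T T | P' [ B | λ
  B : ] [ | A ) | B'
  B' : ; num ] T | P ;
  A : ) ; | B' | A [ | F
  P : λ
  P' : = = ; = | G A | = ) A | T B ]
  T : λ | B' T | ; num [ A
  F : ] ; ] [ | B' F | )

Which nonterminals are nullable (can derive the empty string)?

Directly nullable (have an λ-production): G, P, T.
No other nonterminal has a production whose RHS symbols are all nullable.

{ G, P, T }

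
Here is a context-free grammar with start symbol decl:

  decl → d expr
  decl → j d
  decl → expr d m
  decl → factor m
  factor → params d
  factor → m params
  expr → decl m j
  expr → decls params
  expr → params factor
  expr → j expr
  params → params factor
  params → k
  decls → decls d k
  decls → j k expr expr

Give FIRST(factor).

{ k, m }

From factor → params d: add FIRST(params) = { k }.
factor → m params contributes {m}.
Union: FIRST(factor) = { k, m }.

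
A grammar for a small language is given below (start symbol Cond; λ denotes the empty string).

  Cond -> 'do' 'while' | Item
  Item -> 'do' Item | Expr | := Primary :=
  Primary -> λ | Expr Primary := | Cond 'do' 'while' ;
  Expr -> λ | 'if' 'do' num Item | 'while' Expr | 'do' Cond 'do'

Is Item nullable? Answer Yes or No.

Item -> Expr and each of Expr is nullable, so Item ⇒* λ.

Yes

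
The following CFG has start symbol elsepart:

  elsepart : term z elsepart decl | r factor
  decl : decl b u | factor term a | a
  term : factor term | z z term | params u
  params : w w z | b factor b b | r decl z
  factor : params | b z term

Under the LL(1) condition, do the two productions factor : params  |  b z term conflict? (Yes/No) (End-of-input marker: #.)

Yes

FIRST(params) = { b, r, w } and FIRST(b z term) = { b }.
Both contain b, so the two alternatives are not disjoint — LL(1) conflict.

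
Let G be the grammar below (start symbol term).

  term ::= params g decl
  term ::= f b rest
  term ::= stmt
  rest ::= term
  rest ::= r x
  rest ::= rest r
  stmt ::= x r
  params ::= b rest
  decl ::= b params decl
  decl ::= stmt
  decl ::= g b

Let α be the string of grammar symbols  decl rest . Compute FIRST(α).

{ b, g, x }

Add FIRST(decl) = { b, g, x }; decl is not nullable, stop.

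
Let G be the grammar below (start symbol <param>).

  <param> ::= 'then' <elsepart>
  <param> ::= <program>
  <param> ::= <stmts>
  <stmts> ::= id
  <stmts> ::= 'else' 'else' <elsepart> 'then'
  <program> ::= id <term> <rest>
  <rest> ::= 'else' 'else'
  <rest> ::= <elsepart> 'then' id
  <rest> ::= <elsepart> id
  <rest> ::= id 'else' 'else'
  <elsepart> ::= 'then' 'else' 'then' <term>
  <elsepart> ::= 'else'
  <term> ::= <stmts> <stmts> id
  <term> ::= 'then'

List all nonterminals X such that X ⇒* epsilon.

No nonterminal has an empty production or an RHS whose symbols are all nullable.

{ } (none)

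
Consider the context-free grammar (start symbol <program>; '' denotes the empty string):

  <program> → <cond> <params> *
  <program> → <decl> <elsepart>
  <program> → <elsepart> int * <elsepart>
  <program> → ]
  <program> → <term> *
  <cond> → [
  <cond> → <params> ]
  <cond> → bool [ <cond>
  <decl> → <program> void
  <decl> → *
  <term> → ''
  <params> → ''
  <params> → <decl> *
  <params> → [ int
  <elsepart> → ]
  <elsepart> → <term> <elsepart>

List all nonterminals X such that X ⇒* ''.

{ <params>, <term> }

Directly nullable (have an ''-production): <term>, <params>.
No other nonterminal has a production whose RHS symbols are all nullable.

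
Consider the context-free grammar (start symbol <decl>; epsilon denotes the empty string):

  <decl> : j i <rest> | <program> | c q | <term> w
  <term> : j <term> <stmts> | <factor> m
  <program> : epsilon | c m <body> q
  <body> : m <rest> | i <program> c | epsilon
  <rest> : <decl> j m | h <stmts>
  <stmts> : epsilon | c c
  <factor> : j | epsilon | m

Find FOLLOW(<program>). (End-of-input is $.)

{ $, c, j }

In <decl> : <program>: <program> is at the end, add FOLLOW(<decl>) = { $, j }.
In <body> : i <program> c: add FIRST(c) = { c }.
Union: FOLLOW(<program>) = { $, c, j }.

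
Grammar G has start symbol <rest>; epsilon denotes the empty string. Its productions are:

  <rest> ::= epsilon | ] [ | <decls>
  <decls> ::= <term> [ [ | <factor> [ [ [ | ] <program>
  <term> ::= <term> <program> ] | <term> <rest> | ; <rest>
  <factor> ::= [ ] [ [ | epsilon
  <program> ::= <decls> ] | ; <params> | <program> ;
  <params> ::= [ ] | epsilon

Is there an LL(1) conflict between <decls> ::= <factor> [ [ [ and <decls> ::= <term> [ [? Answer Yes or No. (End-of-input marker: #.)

No

FIRST(<factor> [ [ [) = { [ } and FIRST(<term> [ [) = { ; }.
The FIRST sets are disjoint and neither alternative is nullable — no conflict.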